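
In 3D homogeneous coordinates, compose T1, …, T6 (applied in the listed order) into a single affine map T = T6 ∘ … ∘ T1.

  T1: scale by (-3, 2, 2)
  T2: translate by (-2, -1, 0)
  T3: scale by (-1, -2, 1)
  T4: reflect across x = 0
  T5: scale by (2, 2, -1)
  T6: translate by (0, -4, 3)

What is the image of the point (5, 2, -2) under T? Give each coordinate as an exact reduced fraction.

T(p) = (-34, -16, 7)

T1 scale by (-3, 2, 2): (5, 2, -2) → (-15, 4, -4)
T2 translate by (-2, -1, 0): (-15, 4, -4) → (-17, 3, -4)
T3 scale by (-1, -2, 1): (-17, 3, -4) → (17, -6, -4)
T4 reflect across x = 0: (17, -6, -4) → (-17, -6, -4)
T5 scale by (2, 2, -1): (-17, -6, -4) → (-34, -12, 4)
T6 translate by (0, -4, 3): (-34, -12, 4) → (-34, -16, 7)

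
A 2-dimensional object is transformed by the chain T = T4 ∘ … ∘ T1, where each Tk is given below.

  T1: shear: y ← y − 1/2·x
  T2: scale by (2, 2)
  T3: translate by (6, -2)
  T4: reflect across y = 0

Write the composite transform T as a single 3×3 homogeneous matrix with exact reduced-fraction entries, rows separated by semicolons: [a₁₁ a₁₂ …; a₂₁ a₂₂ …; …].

T = [2 0 6; 1 -2 2; 0 0 1]

T1 = [1 0 0; -1/2 1 0; 0 0 1]
T2·T1 = [2 0 0; -1 2 0; 0 0 1]
T3·…·T1 = [2 0 6; -1 2 -2; 0 0 1]
T4·…·T1 = [2 0 6; 1 -2 2; 0 0 1]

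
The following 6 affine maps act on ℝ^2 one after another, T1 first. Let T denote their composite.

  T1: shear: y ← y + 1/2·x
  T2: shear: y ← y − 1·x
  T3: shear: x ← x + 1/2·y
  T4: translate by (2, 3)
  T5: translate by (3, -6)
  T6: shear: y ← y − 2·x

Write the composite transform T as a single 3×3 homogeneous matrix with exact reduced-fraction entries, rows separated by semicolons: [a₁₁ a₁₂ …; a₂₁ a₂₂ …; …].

T = [3/4 1/2 5; -2 0 -13; 0 0 1]

T1 = [1 0 0; 1/2 1 0; 0 0 1]
T2·T1 = [1 0 0; -1/2 1 0; 0 0 1]
T3·…·T1 = [3/4 1/2 0; -1/2 1 0; 0 0 1]
T4·…·T1 = [3/4 1/2 2; -1/2 1 3; 0 0 1]
T5·…·T1 = [3/4 1/2 5; -1/2 1 -3; 0 0 1]
T6·…·T1 = [3/4 1/2 5; -2 0 -13; 0 0 1]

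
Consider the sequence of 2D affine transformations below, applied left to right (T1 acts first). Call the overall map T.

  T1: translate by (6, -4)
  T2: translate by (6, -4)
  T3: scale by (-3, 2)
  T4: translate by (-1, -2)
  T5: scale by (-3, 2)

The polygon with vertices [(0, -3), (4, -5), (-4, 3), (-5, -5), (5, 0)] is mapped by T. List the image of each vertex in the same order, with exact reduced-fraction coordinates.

T1 translate by (6, -4): (0, -3) → (6, -7); (4, -5) → (10, -9); (-4, 3) → (2, -1); (-5, -5) → (1, -9); (5, 0) → (11, -4)
T2 translate by (6, -4): (6, -7) → (12, -11); (10, -9) → (16, -13); (2, -1) → (8, -5); (1, -9) → (7, -13); (11, -4) → (17, -8)
T3 scale by (-3, 2): (12, -11) → (-36, -22); (16, -13) → (-48, -26); (8, -5) → (-24, -10); (7, -13) → (-21, -26); (17, -8) → (-51, -16)
T4 translate by (-1, -2): (-36, -22) → (-37, -24); (-48, -26) → (-49, -28); (-24, -10) → (-25, -12); (-21, -26) → (-22, -28); (-51, -16) → (-52, -18)
T5 scale by (-3, 2): (-37, -24) → (111, -48); (-49, -28) → (147, -56); (-25, -12) → (75, -24); (-22, -28) → (66, -56); (-52, -18) → (156, -36)

image vertices: (111, -48), (147, -56), (75, -24), (66, -56), (156, -36)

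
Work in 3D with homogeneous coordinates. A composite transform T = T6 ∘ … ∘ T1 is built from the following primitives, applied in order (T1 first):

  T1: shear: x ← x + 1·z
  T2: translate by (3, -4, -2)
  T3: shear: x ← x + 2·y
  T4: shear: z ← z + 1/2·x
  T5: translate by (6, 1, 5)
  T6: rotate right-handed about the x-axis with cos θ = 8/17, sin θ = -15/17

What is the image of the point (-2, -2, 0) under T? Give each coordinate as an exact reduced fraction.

T(p) = (-5, -155/34, 55/17)

T1 shear: x ← x + 1·z: (-2, -2, 0) → (-2, -2, 0)
T2 translate by (3, -4, -2): (-2, -2, 0) → (1, -6, -2)
T3 shear: x ← x + 2·y: (1, -6, -2) → (-11, -6, -2)
T4 shear: z ← z + 1/2·x: (-11, -6, -2) → (-11, -6, -15/2)
T5 translate by (6, 1, 5): (-11, -6, -15/2) → (-5, -5, -5/2)
T6 rotate right-handed about the x-axis with cos θ = 8/17, sin θ = -15/17: (-5, -5, -5/2) → (-5, -155/34, 55/17)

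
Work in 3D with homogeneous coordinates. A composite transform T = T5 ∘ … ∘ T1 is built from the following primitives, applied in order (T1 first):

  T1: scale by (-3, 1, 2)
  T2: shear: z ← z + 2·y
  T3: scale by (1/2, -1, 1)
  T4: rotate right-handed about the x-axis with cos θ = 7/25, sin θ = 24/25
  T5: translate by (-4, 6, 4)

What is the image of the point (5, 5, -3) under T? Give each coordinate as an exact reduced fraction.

T1 scale by (-3, 1, 2): (5, 5, -3) → (-15, 5, -6)
T2 shear: z ← z + 2·y: (-15, 5, -6) → (-15, 5, 4)
T3 scale by (1/2, -1, 1): (-15, 5, 4) → (-15/2, -5, 4)
T4 rotate right-handed about the x-axis with cos θ = 7/25, sin θ = 24/25: (-15/2, -5, 4) → (-15/2, -131/25, -92/25)
T5 translate by (-4, 6, 4): (-15/2, -131/25, -92/25) → (-23/2, 19/25, 8/25)

T(p) = (-23/2, 19/25, 8/25)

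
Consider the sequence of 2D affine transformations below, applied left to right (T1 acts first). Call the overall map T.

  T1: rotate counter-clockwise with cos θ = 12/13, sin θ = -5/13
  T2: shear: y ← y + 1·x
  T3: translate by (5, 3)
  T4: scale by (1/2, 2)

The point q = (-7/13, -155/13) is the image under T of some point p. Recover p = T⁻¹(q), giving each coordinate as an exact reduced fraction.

p = (-9/2, -5)

T1 = [12/13 5/13 0; -5/13 12/13 0; 0 0 1]
T2·T1 = [12/13 5/13 0; 7/13 17/13 0; 0 0 1]
T3·…·T1 = [12/13 5/13 5; 7/13 17/13 3; 0 0 1]
T4·…·T1 = [6/13 5/26 5/2; 14/13 34/13 6; 0 0 1]
det M = 1; M⁻¹ = [34/13 -5/26 -70/13; -14/13 6/13 -1/13; 0 0 1]
M⁻¹ · (-7/13, -155/13)ᵀ = (-9/2, -5)ᵀ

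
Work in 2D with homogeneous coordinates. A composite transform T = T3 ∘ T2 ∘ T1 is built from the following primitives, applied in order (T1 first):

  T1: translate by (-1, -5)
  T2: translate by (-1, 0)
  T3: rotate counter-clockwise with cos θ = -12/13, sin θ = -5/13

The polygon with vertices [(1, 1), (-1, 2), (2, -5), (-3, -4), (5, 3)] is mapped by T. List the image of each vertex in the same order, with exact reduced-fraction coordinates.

image vertices: (-8/13, 53/13), (21/13, 51/13), (-50/13, 120/13), (15/13, 133/13), (-46/13, 9/13)

T1 translate by (-1, -5): (1, 1) → (0, -4); (-1, 2) → (-2, -3); (2, -5) → (1, -10); (-3, -4) → (-4, -9); (5, 3) → (4, -2)
T2 translate by (-1, 0): (0, -4) → (-1, -4); (-2, -3) → (-3, -3); (1, -10) → (0, -10); (-4, -9) → (-5, -9); (4, -2) → (3, -2)
T3 rotate counter-clockwise with cos θ = -12/13, sin θ = -5/13: (-1, -4) → (-8/13, 53/13); (-3, -3) → (21/13, 51/13); (0, -10) → (-50/13, 120/13); (-5, -9) → (15/13, 133/13); (3, -2) → (-46/13, 9/13)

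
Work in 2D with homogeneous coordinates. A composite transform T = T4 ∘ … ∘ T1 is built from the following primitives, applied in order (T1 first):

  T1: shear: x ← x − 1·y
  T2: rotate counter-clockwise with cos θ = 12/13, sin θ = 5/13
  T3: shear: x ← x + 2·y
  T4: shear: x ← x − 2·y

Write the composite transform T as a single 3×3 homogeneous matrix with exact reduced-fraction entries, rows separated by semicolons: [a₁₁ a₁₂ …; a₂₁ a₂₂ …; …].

T = [12/13 -17/13 0; 5/13 7/13 0; 0 0 1]

T1 = [1 -1 0; 0 1 0; 0 0 1]
T2·T1 = [12/13 -17/13 0; 5/13 7/13 0; 0 0 1]
T3·…·T1 = [22/13 -3/13 0; 5/13 7/13 0; 0 0 1]
T4·…·T1 = [12/13 -17/13 0; 5/13 7/13 0; 0 0 1]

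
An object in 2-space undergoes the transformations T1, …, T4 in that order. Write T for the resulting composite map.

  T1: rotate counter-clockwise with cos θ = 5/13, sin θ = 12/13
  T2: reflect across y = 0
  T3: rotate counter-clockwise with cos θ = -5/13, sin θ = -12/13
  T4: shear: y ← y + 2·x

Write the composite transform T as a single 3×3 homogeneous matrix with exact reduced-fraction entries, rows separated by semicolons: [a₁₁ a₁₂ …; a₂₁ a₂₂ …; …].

T = [-1 0 0; -2 1 0; 0 0 1]

T1 = [5/13 -12/13 0; 12/13 5/13 0; 0 0 1]
T2·T1 = [5/13 -12/13 0; -12/13 -5/13 0; 0 0 1]
T3·…·T1 = [-1 0 0; 0 1 0; 0 0 1]
T4·…·T1 = [-1 0 0; -2 1 0; 0 0 1]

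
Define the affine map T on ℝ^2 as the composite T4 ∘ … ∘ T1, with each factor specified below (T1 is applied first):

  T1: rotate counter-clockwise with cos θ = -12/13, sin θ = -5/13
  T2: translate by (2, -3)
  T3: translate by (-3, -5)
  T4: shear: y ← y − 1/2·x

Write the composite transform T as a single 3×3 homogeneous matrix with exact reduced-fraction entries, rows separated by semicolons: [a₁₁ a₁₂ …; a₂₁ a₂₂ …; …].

T1 = [-12/13 5/13 0; -5/13 -12/13 0; 0 0 1]
T2·T1 = [-12/13 5/13 2; -5/13 -12/13 -3; 0 0 1]
T3·…·T1 = [-12/13 5/13 -1; -5/13 -12/13 -8; 0 0 1]
T4·…·T1 = [-12/13 5/13 -1; 1/13 -29/26 -15/2; 0 0 1]

T = [-12/13 5/13 -1; 1/13 -29/26 -15/2; 0 0 1]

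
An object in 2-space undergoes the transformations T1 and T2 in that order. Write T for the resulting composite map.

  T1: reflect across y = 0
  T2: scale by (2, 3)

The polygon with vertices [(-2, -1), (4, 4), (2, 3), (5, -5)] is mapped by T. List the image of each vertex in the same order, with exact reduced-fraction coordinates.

image vertices: (-4, 3), (8, -12), (4, -9), (10, 15)

T1 reflect across y = 0: (-2, -1) → (-2, 1); (4, 4) → (4, -4); (2, 3) → (2, -3); (5, -5) → (5, 5)
T2 scale by (2, 3): (-2, 1) → (-4, 3); (4, -4) → (8, -12); (2, -3) → (4, -9); (5, 5) → (10, 15)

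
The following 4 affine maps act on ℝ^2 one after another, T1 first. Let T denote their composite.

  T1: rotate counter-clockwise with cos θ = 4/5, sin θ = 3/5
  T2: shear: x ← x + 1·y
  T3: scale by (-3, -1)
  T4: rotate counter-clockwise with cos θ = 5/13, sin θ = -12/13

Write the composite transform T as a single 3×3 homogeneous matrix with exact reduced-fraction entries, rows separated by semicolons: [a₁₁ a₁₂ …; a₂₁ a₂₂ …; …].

T1 = [4/5 -3/5 0; 3/5 4/5 0; 0 0 1]
T2·T1 = [7/5 1/5 0; 3/5 4/5 0; 0 0 1]
T3·…·T1 = [-21/5 -3/5 0; -3/5 -4/5 0; 0 0 1]
T4·…·T1 = [-141/65 -63/65 0; 237/65 16/65 0; 0 0 1]

T = [-141/65 -63/65 0; 237/65 16/65 0; 0 0 1]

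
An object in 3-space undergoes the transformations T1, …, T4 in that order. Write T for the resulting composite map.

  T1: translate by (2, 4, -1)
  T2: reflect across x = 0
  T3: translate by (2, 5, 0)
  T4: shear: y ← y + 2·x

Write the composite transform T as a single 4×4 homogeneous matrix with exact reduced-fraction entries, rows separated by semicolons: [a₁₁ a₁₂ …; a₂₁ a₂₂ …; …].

T1 = [1 0 0 2; 0 1 0 4; 0 0 1 -1; 0 0 0 1]
T2·T1 = [-1 0 0 -2; 0 1 0 4; 0 0 1 -1; 0 0 0 1]
T3·…·T1 = [-1 0 0 0; 0 1 0 9; 0 0 1 -1; 0 0 0 1]
T4·…·T1 = [-1 0 0 0; -2 1 0 9; 0 0 1 -1; 0 0 0 1]

T = [-1 0 0 0; -2 1 0 9; 0 0 1 -1; 0 0 0 1]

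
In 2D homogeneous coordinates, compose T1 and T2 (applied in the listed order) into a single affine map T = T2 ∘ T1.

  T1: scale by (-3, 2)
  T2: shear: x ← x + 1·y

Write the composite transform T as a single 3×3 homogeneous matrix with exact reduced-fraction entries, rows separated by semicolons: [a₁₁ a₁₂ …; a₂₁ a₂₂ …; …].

T1 = [-3 0 0; 0 2 0; 0 0 1]
T2·T1 = [-3 2 0; 0 2 0; 0 0 1]

T = [-3 2 0; 0 2 0; 0 0 1]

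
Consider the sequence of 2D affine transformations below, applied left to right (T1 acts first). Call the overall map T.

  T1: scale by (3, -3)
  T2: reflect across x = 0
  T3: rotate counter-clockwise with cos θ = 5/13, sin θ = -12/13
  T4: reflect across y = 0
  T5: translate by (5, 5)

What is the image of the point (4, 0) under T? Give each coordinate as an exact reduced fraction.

T1 scale by (3, -3): (4, 0) → (12, 0)
T2 reflect across x = 0: (12, 0) → (-12, 0)
T3 rotate counter-clockwise with cos θ = 5/13, sin θ = -12/13: (-12, 0) → (-60/13, 144/13)
T4 reflect across y = 0: (-60/13, 144/13) → (-60/13, -144/13)
T5 translate by (5, 5): (-60/13, -144/13) → (5/13, -79/13)

T(p) = (5/13, -79/13)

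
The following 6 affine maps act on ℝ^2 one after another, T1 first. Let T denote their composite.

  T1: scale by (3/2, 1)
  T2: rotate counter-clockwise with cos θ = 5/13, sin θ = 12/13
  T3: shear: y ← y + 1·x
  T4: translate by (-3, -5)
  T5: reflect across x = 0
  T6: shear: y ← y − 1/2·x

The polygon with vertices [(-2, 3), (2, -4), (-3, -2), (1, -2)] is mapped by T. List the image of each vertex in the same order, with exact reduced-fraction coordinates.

T1 scale by (3/2, 1): (-2, 3) → (-3, 3); (2, -4) → (3, -4); (-3, -2) → (-9/2, -2); (1, -2) → (3/2, -2)
T2 rotate counter-clockwise with cos θ = 5/13, sin θ = 12/13: (-3, 3) → (-51/13, -21/13); (3, -4) → (63/13, 16/13); (-9/2, -2) → (3/26, -64/13); (3/2, -2) → (63/26, 8/13)
T3 shear: y ← y + 1·x: (-51/13, -21/13) → (-51/13, -72/13); (63/13, 16/13) → (63/13, 79/13); (3/26, -64/13) → (3/26, -125/26); (63/26, 8/13) → (63/26, 79/26)
T4 translate by (-3, -5): (-51/13, -72/13) → (-90/13, -137/13); (63/13, 79/13) → (24/13, 14/13); (3/26, -125/26) → (-75/26, -255/26); (63/26, 79/26) → (-15/26, -51/26)
T5 reflect across x = 0: (-90/13, -137/13) → (90/13, -137/13); (24/13, 14/13) → (-24/13, 14/13); (-75/26, -255/26) → (75/26, -255/26); (-15/26, -51/26) → (15/26, -51/26)
T6 shear: y ← y − 1/2·x: (90/13, -137/13) → (90/13, -14); (-24/13, 14/13) → (-24/13, 2); (75/26, -255/26) → (75/26, -45/4); (15/26, -51/26) → (15/26, -9/4)

image vertices: (90/13, -14), (-24/13, 2), (75/26, -45/4), (15/26, -9/4)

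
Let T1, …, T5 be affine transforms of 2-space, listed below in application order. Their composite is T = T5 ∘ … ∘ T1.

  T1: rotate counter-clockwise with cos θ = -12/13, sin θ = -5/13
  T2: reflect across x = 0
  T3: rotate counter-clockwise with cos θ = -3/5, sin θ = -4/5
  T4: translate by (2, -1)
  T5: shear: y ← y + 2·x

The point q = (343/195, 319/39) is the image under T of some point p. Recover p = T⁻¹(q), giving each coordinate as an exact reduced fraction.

p = (-8/3, 5)

T1 = [-12/13 5/13 0; -5/13 -12/13 0; 0 0 1]
T2·T1 = [12/13 -5/13 0; -5/13 -12/13 0; 0 0 1]
T3·…·T1 = [-56/65 -33/65 0; -33/65 56/65 0; 0 0 1]
T4·…·T1 = [-56/65 -33/65 2; -33/65 56/65 -1; 0 0 1]
T5·…·T1 = [-56/65 -33/65 2; -29/13 -2/13 3; 0 0 1]
det M = -1; M⁻¹ = [2/13 -33/65 79/65; -29/13 56/65 122/65; 0 0 1]
M⁻¹ · (343/195, 319/39)ᵀ = (-8/3, 5)ᵀ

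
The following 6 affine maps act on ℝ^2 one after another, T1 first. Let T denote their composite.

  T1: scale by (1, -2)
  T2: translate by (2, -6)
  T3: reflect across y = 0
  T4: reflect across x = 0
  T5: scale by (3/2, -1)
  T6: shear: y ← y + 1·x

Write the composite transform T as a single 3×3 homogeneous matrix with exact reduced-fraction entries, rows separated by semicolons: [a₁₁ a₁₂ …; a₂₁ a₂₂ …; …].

T1 = [1 0 0; 0 -2 0; 0 0 1]
T2·T1 = [1 0 2; 0 -2 -6; 0 0 1]
T3·…·T1 = [1 0 2; 0 2 6; 0 0 1]
T4·…·T1 = [-1 0 -2; 0 2 6; 0 0 1]
T5·…·T1 = [-3/2 0 -3; 0 -2 -6; 0 0 1]
T6·…·T1 = [-3/2 0 -3; -3/2 -2 -9; 0 0 1]

T = [-3/2 0 -3; -3/2 -2 -9; 0 0 1]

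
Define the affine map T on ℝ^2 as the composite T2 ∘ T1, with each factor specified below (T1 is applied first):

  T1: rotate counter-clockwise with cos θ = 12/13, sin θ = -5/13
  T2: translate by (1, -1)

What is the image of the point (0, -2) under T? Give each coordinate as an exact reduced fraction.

T(p) = (3/13, -37/13)

T1 rotate counter-clockwise with cos θ = 12/13, sin θ = -5/13: (0, -2) → (-10/13, -24/13)
T2 translate by (1, -1): (-10/13, -24/13) → (3/13, -37/13)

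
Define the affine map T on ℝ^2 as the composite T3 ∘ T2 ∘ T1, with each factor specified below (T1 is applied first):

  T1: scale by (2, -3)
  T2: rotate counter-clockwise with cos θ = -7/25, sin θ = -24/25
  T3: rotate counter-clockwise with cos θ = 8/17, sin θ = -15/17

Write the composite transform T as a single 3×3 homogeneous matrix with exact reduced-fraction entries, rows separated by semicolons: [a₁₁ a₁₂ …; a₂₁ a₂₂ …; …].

T1 = [2 0 0; 0 -3 0; 0 0 1]
T2·T1 = [-14/25 -72/25 0; -48/25 21/25 0; 0 0 1]
T3·…·T1 = [-832/425 -261/425 0; -174/425 1248/425 0; 0 0 1]

T = [-832/425 -261/425 0; -174/425 1248/425 0; 0 0 1]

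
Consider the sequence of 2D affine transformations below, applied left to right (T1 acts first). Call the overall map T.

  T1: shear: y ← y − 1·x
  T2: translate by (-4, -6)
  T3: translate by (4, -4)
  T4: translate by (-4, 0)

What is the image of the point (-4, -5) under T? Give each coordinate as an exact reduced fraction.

T(p) = (-8, -11)

T1 shear: y ← y − 1·x: (-4, -5) → (-4, -1)
T2 translate by (-4, -6): (-4, -1) → (-8, -7)
T3 translate by (4, -4): (-8, -7) → (-4, -11)
T4 translate by (-4, 0): (-4, -11) → (-8, -11)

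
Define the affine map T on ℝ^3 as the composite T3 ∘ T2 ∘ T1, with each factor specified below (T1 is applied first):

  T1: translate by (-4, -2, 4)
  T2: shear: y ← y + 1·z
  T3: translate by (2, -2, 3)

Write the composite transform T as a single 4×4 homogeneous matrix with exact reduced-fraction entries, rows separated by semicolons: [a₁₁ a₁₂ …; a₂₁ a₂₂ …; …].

T = [1 0 0 -2; 0 1 1 0; 0 0 1 7; 0 0 0 1]

T1 = [1 0 0 -4; 0 1 0 -2; 0 0 1 4; 0 0 0 1]
T2·T1 = [1 0 0 -4; 0 1 1 2; 0 0 1 4; 0 0 0 1]
T3·…·T1 = [1 0 0 -2; 0 1 1 0; 0 0 1 7; 0 0 0 1]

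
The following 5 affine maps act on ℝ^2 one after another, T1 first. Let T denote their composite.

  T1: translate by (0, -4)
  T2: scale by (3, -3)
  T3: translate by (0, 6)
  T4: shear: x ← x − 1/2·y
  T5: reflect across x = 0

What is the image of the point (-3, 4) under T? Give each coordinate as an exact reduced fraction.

T1 translate by (0, -4): (-3, 4) → (-3, 0)
T2 scale by (3, -3): (-3, 0) → (-9, 0)
T3 translate by (0, 6): (-9, 0) → (-9, 6)
T4 shear: x ← x − 1/2·y: (-9, 6) → (-12, 6)
T5 reflect across x = 0: (-12, 6) → (12, 6)

T(p) = (12, 6)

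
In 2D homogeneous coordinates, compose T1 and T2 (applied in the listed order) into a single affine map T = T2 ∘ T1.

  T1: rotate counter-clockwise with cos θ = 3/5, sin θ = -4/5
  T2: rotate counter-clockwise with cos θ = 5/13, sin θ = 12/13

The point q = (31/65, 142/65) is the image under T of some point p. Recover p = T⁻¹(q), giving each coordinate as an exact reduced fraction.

p = (1, 2)

T1 = [3/5 4/5 0; -4/5 3/5 0; 0 0 1]
T2·T1 = [63/65 -16/65 0; 16/65 63/65 0; 0 0 1]
det M = 1; M⁻¹ = [63/65 16/65 0; -16/65 63/65 0; 0 0 1]
M⁻¹ · (31/65, 142/65)ᵀ = (1, 2)ᵀ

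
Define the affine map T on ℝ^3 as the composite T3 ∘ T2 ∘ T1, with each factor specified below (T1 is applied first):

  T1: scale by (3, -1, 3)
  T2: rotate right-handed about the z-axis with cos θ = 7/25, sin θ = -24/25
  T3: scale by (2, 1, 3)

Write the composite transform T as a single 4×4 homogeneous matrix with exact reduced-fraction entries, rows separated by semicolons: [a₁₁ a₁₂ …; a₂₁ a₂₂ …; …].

T1 = [3 0 0 0; 0 -1 0 0; 0 0 3 0; 0 0 0 1]
T2·T1 = [21/25 -24/25 0 0; -72/25 -7/25 0 0; 0 0 3 0; 0 0 0 1]
T3·…·T1 = [42/25 -48/25 0 0; -72/25 -7/25 0 0; 0 0 9 0; 0 0 0 1]

T = [42/25 -48/25 0 0; -72/25 -7/25 0 0; 0 0 9 0; 0 0 0 1]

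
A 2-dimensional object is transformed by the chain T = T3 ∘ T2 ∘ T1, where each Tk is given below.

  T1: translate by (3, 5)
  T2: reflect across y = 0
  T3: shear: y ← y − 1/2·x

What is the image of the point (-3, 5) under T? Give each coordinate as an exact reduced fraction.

T1 translate by (3, 5): (-3, 5) → (0, 10)
T2 reflect across y = 0: (0, 10) → (0, -10)
T3 shear: y ← y − 1/2·x: (0, -10) → (0, -10)

T(p) = (0, -10)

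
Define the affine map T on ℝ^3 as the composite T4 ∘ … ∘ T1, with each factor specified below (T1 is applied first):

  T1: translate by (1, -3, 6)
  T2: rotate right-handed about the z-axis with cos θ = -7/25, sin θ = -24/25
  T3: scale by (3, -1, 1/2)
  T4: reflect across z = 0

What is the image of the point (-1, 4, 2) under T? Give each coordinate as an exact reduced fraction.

T(p) = (72/25, 7/25, -4)

T1 translate by (1, -3, 6): (-1, 4, 2) → (0, 1, 8)
T2 rotate right-handed about the z-axis with cos θ = -7/25, sin θ = -24/25: (0, 1, 8) → (24/25, -7/25, 8)
T3 scale by (3, -1, 1/2): (24/25, -7/25, 8) → (72/25, 7/25, 4)
T4 reflect across z = 0: (72/25, 7/25, 4) → (72/25, 7/25, -4)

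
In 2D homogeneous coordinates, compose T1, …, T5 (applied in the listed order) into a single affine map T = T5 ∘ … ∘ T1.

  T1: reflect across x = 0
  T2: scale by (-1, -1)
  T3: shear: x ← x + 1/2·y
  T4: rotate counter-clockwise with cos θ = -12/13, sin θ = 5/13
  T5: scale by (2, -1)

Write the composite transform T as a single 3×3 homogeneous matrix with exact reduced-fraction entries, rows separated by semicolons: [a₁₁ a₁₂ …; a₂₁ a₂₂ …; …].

T1 = [-1 0 0; 0 1 0; 0 0 1]
T2·T1 = [1 0 0; 0 -1 0; 0 0 1]
T3·…·T1 = [1 -1/2 0; 0 -1 0; 0 0 1]
T4·…·T1 = [-12/13 11/13 0; 5/13 19/26 0; 0 0 1]
T5·…·T1 = [-24/13 22/13 0; -5/13 -19/26 0; 0 0 1]

T = [-24/13 22/13 0; -5/13 -19/26 0; 0 0 1]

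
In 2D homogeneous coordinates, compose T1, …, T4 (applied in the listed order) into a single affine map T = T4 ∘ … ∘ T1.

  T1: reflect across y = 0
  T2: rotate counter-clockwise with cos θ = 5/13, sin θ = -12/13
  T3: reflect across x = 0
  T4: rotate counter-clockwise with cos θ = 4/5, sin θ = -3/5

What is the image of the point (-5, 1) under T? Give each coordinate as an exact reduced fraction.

T(p) = (313/65, 109/65)

T1 reflect across y = 0: (-5, 1) → (-5, -1)
T2 rotate counter-clockwise with cos θ = 5/13, sin θ = -12/13: (-5, -1) → (-37/13, 55/13)
T3 reflect across x = 0: (-37/13, 55/13) → (37/13, 55/13)
T4 rotate counter-clockwise with cos θ = 4/5, sin θ = -3/5: (37/13, 55/13) → (313/65, 109/65)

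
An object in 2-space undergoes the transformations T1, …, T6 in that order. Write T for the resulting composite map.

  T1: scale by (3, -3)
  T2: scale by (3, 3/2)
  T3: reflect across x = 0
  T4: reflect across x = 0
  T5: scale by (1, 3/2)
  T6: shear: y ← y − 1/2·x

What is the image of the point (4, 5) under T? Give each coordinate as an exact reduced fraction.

T(p) = (36, -207/4)

T1 scale by (3, -3): (4, 5) → (12, -15)
T2 scale by (3, 3/2): (12, -15) → (36, -45/2)
T3 reflect across x = 0: (36, -45/2) → (-36, -45/2)
T4 reflect across x = 0: (-36, -45/2) → (36, -45/2)
T5 scale by (1, 3/2): (36, -45/2) → (36, -135/4)
T6 shear: y ← y − 1/2·x: (36, -135/4) → (36, -207/4)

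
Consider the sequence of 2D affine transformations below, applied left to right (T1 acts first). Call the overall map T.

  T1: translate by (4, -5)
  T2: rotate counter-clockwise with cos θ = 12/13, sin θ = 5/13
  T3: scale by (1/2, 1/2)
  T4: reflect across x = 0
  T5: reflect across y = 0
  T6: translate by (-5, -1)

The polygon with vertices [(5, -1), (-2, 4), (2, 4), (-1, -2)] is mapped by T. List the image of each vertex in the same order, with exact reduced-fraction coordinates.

image vertices: (-134/13, 1/26), (-159/26, -12/13), (-207/26, -22/13), (-201/26, 43/26)

T1 translate by (4, -5): (5, -1) → (9, -6); (-2, 4) → (2, -1); (2, 4) → (6, -1); (-1, -2) → (3, -7)
T2 rotate counter-clockwise with cos θ = 12/13, sin θ = 5/13: (9, -6) → (138/13, -27/13); (2, -1) → (29/13, -2/13); (6, -1) → (77/13, 18/13); (3, -7) → (71/13, -69/13)
T3 scale by (1/2, 1/2): (138/13, -27/13) → (69/13, -27/26); (29/13, -2/13) → (29/26, -1/13); (77/13, 18/13) → (77/26, 9/13); (71/13, -69/13) → (71/26, -69/26)
T4 reflect across x = 0: (69/13, -27/26) → (-69/13, -27/26); (29/26, -1/13) → (-29/26, -1/13); (77/26, 9/13) → (-77/26, 9/13); (71/26, -69/26) → (-71/26, -69/26)
T5 reflect across y = 0: (-69/13, -27/26) → (-69/13, 27/26); (-29/26, -1/13) → (-29/26, 1/13); (-77/26, 9/13) → (-77/26, -9/13); (-71/26, -69/26) → (-71/26, 69/26)
T6 translate by (-5, -1): (-69/13, 27/26) → (-134/13, 1/26); (-29/26, 1/13) → (-159/26, -12/13); (-77/26, -9/13) → (-207/26, -22/13); (-71/26, 69/26) → (-201/26, 43/26)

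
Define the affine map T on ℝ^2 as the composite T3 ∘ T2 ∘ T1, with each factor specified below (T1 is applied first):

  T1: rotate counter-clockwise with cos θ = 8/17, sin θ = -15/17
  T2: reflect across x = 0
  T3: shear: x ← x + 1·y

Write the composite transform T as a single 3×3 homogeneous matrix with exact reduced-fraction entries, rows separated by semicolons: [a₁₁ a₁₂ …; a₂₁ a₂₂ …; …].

T1 = [8/17 15/17 0; -15/17 8/17 0; 0 0 1]
T2·T1 = [-8/17 -15/17 0; -15/17 8/17 0; 0 0 1]
T3·…·T1 = [-23/17 -7/17 0; -15/17 8/17 0; 0 0 1]

T = [-23/17 -7/17 0; -15/17 8/17 0; 0 0 1]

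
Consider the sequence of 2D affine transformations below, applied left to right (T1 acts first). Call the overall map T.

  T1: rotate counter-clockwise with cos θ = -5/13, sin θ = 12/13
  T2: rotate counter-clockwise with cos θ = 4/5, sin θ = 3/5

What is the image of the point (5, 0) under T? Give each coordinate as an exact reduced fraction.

T1 rotate counter-clockwise with cos θ = -5/13, sin θ = 12/13: (5, 0) → (-25/13, 60/13)
T2 rotate counter-clockwise with cos θ = 4/5, sin θ = 3/5: (-25/13, 60/13) → (-56/13, 33/13)

T(p) = (-56/13, 33/13)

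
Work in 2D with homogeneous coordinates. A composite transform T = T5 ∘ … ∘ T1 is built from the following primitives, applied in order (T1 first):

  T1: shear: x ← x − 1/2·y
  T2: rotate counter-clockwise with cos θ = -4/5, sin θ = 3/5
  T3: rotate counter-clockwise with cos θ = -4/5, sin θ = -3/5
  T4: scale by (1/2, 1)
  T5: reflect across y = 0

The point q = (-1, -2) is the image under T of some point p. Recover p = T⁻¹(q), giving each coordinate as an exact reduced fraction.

p = (-1, 2)

T1 = [1 -1/2 0; 0 1 0; 0 0 1]
T2·T1 = [-4/5 -1/5 0; 3/5 -11/10 0; 0 0 1]
T3·…·T1 = [1 -1/2 0; 0 1 0; 0 0 1]
T4·…·T1 = [1/2 -1/4 0; 0 1 0; 0 0 1]
T5·…·T1 = [1/2 -1/4 0; 0 -1 0; 0 0 1]
det M = -1/2; M⁻¹ = [2 -1/2 0; 0 -1 0; 0 0 1]
M⁻¹ · (-1, -2)ᵀ = (-1, 2)ᵀ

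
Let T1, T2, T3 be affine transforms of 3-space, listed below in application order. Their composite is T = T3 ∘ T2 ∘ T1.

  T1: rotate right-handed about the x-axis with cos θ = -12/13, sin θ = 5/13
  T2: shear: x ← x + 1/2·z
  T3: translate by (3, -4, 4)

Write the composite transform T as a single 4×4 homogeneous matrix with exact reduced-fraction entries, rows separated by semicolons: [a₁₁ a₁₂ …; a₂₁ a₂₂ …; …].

T = [1 5/26 -6/13 3; 0 -12/13 -5/13 -4; 0 5/13 -12/13 4; 0 0 0 1]

T1 = [1 0 0 0; 0 -12/13 -5/13 0; 0 5/13 -12/13 0; 0 0 0 1]
T2·T1 = [1 5/26 -6/13 0; 0 -12/13 -5/13 0; 0 5/13 -12/13 0; 0 0 0 1]
T3·…·T1 = [1 5/26 -6/13 3; 0 -12/13 -5/13 -4; 0 5/13 -12/13 4; 0 0 0 1]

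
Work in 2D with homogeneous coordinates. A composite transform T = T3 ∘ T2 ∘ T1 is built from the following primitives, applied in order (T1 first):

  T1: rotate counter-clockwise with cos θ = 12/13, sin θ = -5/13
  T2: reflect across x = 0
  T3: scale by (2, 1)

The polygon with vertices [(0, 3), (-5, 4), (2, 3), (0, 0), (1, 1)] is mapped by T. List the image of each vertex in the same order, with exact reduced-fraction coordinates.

T1 rotate counter-clockwise with cos θ = 12/13, sin θ = -5/13: (0, 3) → (15/13, 36/13); (-5, 4) → (-40/13, 73/13); (2, 3) → (3, 2); (0, 0) → (0, 0); (1, 1) → (17/13, 7/13)
T2 reflect across x = 0: (15/13, 36/13) → (-15/13, 36/13); (-40/13, 73/13) → (40/13, 73/13); (3, 2) → (-3, 2); (0, 0) → (0, 0); (17/13, 7/13) → (-17/13, 7/13)
T3 scale by (2, 1): (-15/13, 36/13) → (-30/13, 36/13); (40/13, 73/13) → (80/13, 73/13); (-3, 2) → (-6, 2); (0, 0) → (0, 0); (-17/13, 7/13) → (-34/13, 7/13)

image vertices: (-30/13, 36/13), (80/13, 73/13), (-6, 2), (0, 0), (-34/13, 7/13)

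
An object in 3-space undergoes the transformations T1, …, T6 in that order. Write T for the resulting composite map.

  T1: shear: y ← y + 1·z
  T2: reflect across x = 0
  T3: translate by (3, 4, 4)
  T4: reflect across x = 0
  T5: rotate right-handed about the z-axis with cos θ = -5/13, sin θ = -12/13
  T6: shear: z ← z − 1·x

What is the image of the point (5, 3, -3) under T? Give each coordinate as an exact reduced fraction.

T(p) = (38/13, -44/13, -25/13)

T1 shear: y ← y + 1·z: (5, 3, -3) → (5, 0, -3)
T2 reflect across x = 0: (5, 0, -3) → (-5, 0, -3)
T3 translate by (3, 4, 4): (-5, 0, -3) → (-2, 4, 1)
T4 reflect across x = 0: (-2, 4, 1) → (2, 4, 1)
T5 rotate right-handed about the z-axis with cos θ = -5/13, sin θ = -12/13: (2, 4, 1) → (38/13, -44/13, 1)
T6 shear: z ← z − 1·x: (38/13, -44/13, 1) → (38/13, -44/13, -25/13)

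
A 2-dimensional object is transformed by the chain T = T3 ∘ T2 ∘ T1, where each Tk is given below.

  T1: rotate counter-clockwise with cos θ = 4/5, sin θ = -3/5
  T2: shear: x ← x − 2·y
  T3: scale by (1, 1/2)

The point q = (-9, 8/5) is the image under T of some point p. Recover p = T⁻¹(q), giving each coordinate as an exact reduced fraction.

T1 = [4/5 3/5 0; -3/5 4/5 0; 0 0 1]
T2·T1 = [2 -1 0; -3/5 4/5 0; 0 0 1]
T3·…·T1 = [2 -1 0; -3/10 2/5 0; 0 0 1]
det M = 1/2; M⁻¹ = [4/5 2 0; 3/5 4 0; 0 0 1]
M⁻¹ · (-9, 8/5)ᵀ = (-4, 1)ᵀ

p = (-4, 1)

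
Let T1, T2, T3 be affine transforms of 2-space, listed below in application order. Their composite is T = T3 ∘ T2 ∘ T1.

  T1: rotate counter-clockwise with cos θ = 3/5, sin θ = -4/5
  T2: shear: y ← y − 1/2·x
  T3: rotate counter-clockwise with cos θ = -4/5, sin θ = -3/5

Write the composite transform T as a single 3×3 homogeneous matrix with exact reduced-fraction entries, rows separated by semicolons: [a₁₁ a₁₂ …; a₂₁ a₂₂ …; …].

T1 = [3/5 4/5 0; -4/5 3/5 0; 0 0 1]
T2·T1 = [3/5 4/5 0; -11/10 1/5 0; 0 0 1]
T3·…·T1 = [-57/50 -13/25 0; 13/25 -16/25 0; 0 0 1]

T = [-57/50 -13/25 0; 13/25 -16/25 0; 0 0 1]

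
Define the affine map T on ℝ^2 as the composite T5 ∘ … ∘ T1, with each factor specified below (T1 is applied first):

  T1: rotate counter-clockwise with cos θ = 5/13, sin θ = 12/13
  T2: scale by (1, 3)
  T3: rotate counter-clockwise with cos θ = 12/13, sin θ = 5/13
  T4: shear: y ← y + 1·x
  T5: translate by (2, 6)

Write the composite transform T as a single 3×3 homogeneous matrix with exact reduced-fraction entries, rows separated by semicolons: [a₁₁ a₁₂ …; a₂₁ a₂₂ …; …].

T1 = [5/13 -12/13 0; 12/13 5/13 0; 0 0 1]
T2·T1 = [5/13 -12/13 0; 36/13 15/13 0; 0 0 1]
T3·…·T1 = [-120/169 -219/169 0; 457/169 120/169 0; 0 0 1]
T4·…·T1 = [-120/169 -219/169 0; 337/169 -99/169 0; 0 0 1]
T5·…·T1 = [-120/169 -219/169 2; 337/169 -99/169 6; 0 0 1]

T = [-120/169 -219/169 2; 337/169 -99/169 6; 0 0 1]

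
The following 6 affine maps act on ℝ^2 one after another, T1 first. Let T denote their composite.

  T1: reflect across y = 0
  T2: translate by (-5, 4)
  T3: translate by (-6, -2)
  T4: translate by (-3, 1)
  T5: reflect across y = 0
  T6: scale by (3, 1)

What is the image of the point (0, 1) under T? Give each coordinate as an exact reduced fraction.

T(p) = (-42, -2)

T1 reflect across y = 0: (0, 1) → (0, -1)
T2 translate by (-5, 4): (0, -1) → (-5, 3)
T3 translate by (-6, -2): (-5, 3) → (-11, 1)
T4 translate by (-3, 1): (-11, 1) → (-14, 2)
T5 reflect across y = 0: (-14, 2) → (-14, -2)
T6 scale by (3, 1): (-14, -2) → (-42, -2)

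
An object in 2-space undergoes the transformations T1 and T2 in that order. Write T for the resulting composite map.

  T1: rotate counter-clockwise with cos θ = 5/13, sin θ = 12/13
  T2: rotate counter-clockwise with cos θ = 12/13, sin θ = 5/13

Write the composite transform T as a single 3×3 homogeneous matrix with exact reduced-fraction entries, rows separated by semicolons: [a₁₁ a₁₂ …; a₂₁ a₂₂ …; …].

T1 = [5/13 -12/13 0; 12/13 5/13 0; 0 0 1]
T2·T1 = [0 -1 0; 1 0 0; 0 0 1]

T = [0 -1 0; 1 0 0; 0 0 1]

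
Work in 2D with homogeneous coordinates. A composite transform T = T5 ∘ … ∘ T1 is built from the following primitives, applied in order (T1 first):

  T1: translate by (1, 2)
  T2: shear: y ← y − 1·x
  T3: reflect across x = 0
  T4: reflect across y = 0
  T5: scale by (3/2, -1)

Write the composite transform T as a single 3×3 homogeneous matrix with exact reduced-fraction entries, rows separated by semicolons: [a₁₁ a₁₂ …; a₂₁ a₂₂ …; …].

T = [-3/2 0 -3/2; -1 1 1; 0 0 1]

T1 = [1 0 1; 0 1 2; 0 0 1]
T2·T1 = [1 0 1; -1 1 1; 0 0 1]
T3·…·T1 = [-1 0 -1; -1 1 1; 0 0 1]
T4·…·T1 = [-1 0 -1; 1 -1 -1; 0 0 1]
T5·…·T1 = [-3/2 0 -3/2; -1 1 1; 0 0 1]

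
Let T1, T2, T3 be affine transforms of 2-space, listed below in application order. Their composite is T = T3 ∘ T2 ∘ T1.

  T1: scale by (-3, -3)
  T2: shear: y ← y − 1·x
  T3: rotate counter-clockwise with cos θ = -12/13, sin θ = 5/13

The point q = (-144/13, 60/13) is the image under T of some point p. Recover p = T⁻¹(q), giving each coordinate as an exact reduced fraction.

T1 = [-3 0 0; 0 -3 0; 0 0 1]
T2·T1 = [-3 0 0; 3 -3 0; 0 0 1]
T3·…·T1 = [21/13 15/13 0; -51/13 36/13 0; 0 0 1]
det M = 9; M⁻¹ = [4/13 -5/39 0; 17/39 7/39 0; 0 0 1]
M⁻¹ · (-144/13, 60/13)ᵀ = (-4, -4)ᵀ

p = (-4, -4)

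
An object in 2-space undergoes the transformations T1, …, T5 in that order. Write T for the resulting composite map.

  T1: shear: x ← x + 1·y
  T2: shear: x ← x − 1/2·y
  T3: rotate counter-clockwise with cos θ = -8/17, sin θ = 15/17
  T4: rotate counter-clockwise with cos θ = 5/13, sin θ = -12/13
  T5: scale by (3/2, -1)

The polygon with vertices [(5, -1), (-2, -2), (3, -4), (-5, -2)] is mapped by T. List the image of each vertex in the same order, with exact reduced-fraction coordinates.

T1 shear: x ← x + 1·y: (5, -1) → (4, -1); (-2, -2) → (-4, -2); (3, -4) → (-1, -4); (-5, -2) → (-7, -2)
T2 shear: x ← x − 1/2·y: (4, -1) → (9/2, -1); (-4, -2) → (-3, -2); (-1, -4) → (1, -4); (-7, -2) → (-6, -2)
T3 rotate counter-clockwise with cos θ = -8/17, sin θ = 15/17: (9/2, -1) → (-21/17, 151/34); (-3, -2) → (54/17, -29/17); (1, -4) → (52/17, 47/17); (-6, -2) → (78/17, -74/17)
T4 rotate counter-clockwise with cos θ = 5/13, sin θ = -12/13: (-21/17, 151/34) → (801/221, 1259/442); (54/17, -29/17) → (-6/17, -61/17); (52/17, 47/17) → (824/221, -389/221); (78/17, -74/17) → (-498/221, -1306/221)
T5 scale by (3/2, -1): (801/221, 1259/442) → (2403/442, -1259/442); (-6/17, -61/17) → (-9/17, 61/17); (824/221, -389/221) → (1236/221, 389/221); (-498/221, -1306/221) → (-747/221, 1306/221)

image vertices: (2403/442, -1259/442), (-9/17, 61/17), (1236/221, 389/221), (-747/221, 1306/221)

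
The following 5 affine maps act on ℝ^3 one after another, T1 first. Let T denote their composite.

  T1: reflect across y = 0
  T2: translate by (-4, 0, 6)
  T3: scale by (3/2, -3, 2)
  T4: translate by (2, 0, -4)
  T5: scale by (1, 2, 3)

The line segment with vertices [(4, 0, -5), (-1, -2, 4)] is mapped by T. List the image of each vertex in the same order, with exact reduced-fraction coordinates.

image vertices: (2, 0, -6), (-11/2, -12, 48)

T1 reflect across y = 0: (4, 0, -5) → (4, 0, -5); (-1, -2, 4) → (-1, 2, 4)
T2 translate by (-4, 0, 6): (4, 0, -5) → (0, 0, 1); (-1, 2, 4) → (-5, 2, 10)
T3 scale by (3/2, -3, 2): (0, 0, 1) → (0, 0, 2); (-5, 2, 10) → (-15/2, -6, 20)
T4 translate by (2, 0, -4): (0, 0, 2) → (2, 0, -2); (-15/2, -6, 20) → (-11/2, -6, 16)
T5 scale by (1, 2, 3): (2, 0, -2) → (2, 0, -6); (-11/2, -6, 16) → (-11/2, -12, 48)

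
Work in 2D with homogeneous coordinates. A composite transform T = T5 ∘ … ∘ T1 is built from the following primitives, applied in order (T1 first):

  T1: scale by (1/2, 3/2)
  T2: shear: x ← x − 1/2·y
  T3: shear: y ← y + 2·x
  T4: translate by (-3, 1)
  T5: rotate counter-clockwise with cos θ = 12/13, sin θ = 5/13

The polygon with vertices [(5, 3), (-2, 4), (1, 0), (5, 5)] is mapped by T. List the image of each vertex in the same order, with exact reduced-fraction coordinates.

image vertices: (-63/13, 233/52), (-79/13, -47/13), (-40/13, 23/26), (-81/13, 203/52)

T1 scale by (1/2, 3/2): (5, 3) → (5/2, 9/2); (-2, 4) → (-1, 6); (1, 0) → (1/2, 0); (5, 5) → (5/2, 15/2)
T2 shear: x ← x − 1/2·y: (5/2, 9/2) → (1/4, 9/2); (-1, 6) → (-4, 6); (1/2, 0) → (1/2, 0); (5/2, 15/2) → (-5/4, 15/2)
T3 shear: y ← y + 2·x: (1/4, 9/2) → (1/4, 5); (-4, 6) → (-4, -2); (1/2, 0) → (1/2, 1); (-5/4, 15/2) → (-5/4, 5)
T4 translate by (-3, 1): (1/4, 5) → (-11/4, 6); (-4, -2) → (-7, -1); (1/2, 1) → (-5/2, 2); (-5/4, 5) → (-17/4, 6)
T5 rotate counter-clockwise with cos θ = 12/13, sin θ = 5/13: (-11/4, 6) → (-63/13, 233/52); (-7, -1) → (-79/13, -47/13); (-5/2, 2) → (-40/13, 23/26); (-17/4, 6) → (-81/13, 203/52)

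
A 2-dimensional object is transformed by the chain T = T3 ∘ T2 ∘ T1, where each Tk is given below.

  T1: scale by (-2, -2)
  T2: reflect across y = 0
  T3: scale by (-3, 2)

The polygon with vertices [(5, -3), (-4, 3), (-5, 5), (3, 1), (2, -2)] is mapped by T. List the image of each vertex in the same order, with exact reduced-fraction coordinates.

image vertices: (30, -12), (-24, 12), (-30, 20), (18, 4), (12, -8)

T1 scale by (-2, -2): (5, -3) → (-10, 6); (-4, 3) → (8, -6); (-5, 5) → (10, -10); (3, 1) → (-6, -2); (2, -2) → (-4, 4)
T2 reflect across y = 0: (-10, 6) → (-10, -6); (8, -6) → (8, 6); (10, -10) → (10, 10); (-6, -2) → (-6, 2); (-4, 4) → (-4, -4)
T3 scale by (-3, 2): (-10, -6) → (30, -12); (8, 6) → (-24, 12); (10, 10) → (-30, 20); (-6, 2) → (18, 4); (-4, -4) → (12, -8)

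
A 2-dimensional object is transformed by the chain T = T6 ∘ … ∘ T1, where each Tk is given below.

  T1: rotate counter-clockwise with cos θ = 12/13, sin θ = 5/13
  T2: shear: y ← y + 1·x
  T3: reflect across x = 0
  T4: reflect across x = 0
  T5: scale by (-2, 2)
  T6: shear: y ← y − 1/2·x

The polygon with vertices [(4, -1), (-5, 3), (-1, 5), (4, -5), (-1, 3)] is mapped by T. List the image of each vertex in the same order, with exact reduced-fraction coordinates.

T1 rotate counter-clockwise with cos θ = 12/13, sin θ = 5/13: (4, -1) → (53/13, 8/13); (-5, 3) → (-75/13, 11/13); (-1, 5) → (-37/13, 55/13); (4, -5) → (73/13, -40/13); (-1, 3) → (-27/13, 31/13)
T2 shear: y ← y + 1·x: (53/13, 8/13) → (53/13, 61/13); (-75/13, 11/13) → (-75/13, -64/13); (-37/13, 55/13) → (-37/13, 18/13); (73/13, -40/13) → (73/13, 33/13); (-27/13, 31/13) → (-27/13, 4/13)
T3 reflect across x = 0: (53/13, 61/13) → (-53/13, 61/13); (-75/13, -64/13) → (75/13, -64/13); (-37/13, 18/13) → (37/13, 18/13); (73/13, 33/13) → (-73/13, 33/13); (-27/13, 4/13) → (27/13, 4/13)
T4 reflect across x = 0: (-53/13, 61/13) → (53/13, 61/13); (75/13, -64/13) → (-75/13, -64/13); (37/13, 18/13) → (-37/13, 18/13); (-73/13, 33/13) → (73/13, 33/13); (27/13, 4/13) → (-27/13, 4/13)
T5 scale by (-2, 2): (53/13, 61/13) → (-106/13, 122/13); (-75/13, -64/13) → (150/13, -128/13); (-37/13, 18/13) → (74/13, 36/13); (73/13, 33/13) → (-146/13, 66/13); (-27/13, 4/13) → (54/13, 8/13)
T6 shear: y ← y − 1/2·x: (-106/13, 122/13) → (-106/13, 175/13); (150/13, -128/13) → (150/13, -203/13); (74/13, 36/13) → (74/13, -1/13); (-146/13, 66/13) → (-146/13, 139/13); (54/13, 8/13) → (54/13, -19/13)

image vertices: (-106/13, 175/13), (150/13, -203/13), (74/13, -1/13), (-146/13, 139/13), (54/13, -19/13)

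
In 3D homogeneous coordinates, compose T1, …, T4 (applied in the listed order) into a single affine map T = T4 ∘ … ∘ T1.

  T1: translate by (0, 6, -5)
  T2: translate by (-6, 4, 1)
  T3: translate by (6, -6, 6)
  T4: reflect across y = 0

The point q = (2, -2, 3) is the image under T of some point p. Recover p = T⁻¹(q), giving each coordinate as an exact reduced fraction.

p = (2, -2, 1)

T1 = [1 0 0 0; 0 1 0 6; 0 0 1 -5; 0 0 0 1]
T2·T1 = [1 0 0 -6; 0 1 0 10; 0 0 1 -4; 0 0 0 1]
T3·…·T1 = [1 0 0 0; 0 1 0 4; 0 0 1 2; 0 0 0 1]
T4·…·T1 = [1 0 0 0; 0 -1 0 -4; 0 0 1 2; 0 0 0 1]
det M = -1; M⁻¹ = [1 0 0 0; 0 -1 0 -4; 0 0 1 -2; 0 0 0 1]
M⁻¹ · (2, -2, 3)ᵀ = (2, -2, 1)ᵀ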